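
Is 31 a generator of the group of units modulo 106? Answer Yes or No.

Yes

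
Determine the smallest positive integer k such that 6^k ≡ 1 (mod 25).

5

The order of 6 must divide φ(25) = φ(5^2) = 5·(5−1) = 20 = 2^2 · 5.
Divisors of 20: 1, 2, 4, 5, 10, 20.
Compute 6^d (mod 25) for the divisors d until we hit 1:
6^1 ≡ 6 (mod 25)
6^2 ≡ 11 (mod 25)
6^4 ≡ 21 (mod 25)
6^5 ≡ 1 (mod 25) ✓
So ord_25(6) = 5.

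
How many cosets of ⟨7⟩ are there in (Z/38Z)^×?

6

The order of 7 must divide φ(38) = φ(2)·φ(19) = 1·18 = 18 = 2 · 3^2.
Divisors of 18: 1, 2, 3, 6, 9, 18.
Compute 7^d (mod 38) for the divisors d until we hit 1:
7^1 ≡ 7 (mod 38)
7^2 ≡ 11 (mod 38)
7^3 ≡ 1 (mod 38) ✓
So ord_38(7) = 3, hence |⟨7⟩| = 3.
The index is φ(38) / ord(7) = 18 / 3 = 6.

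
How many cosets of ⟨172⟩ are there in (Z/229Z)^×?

By Lagrange's theorem, ord_229(172) divides φ(229) = 229 − 1 = 228 = 2^2 · 3 · 19.
Divisors of 228: 1, 2, 3, 4, 6, 12, 19, 38, 57, 76, 114, 228.
Evaluate successive powers at the divisors of 228:
172^1 ≡ 172 (mod 229)
172^2 ≡ 43 (mod 229)
172^3 ≡ 68 (mod 229)
172^4 ≡ 17 (mod 229)
172^6 ≡ 44 (mod 229)
172^12 ≡ 104 (mod 229)
172^19 ≡ 228 (mod 229)
172^38 ≡ 1 (mod 229) ✓
Thus |⟨172⟩| = ord(172) = 38.
The index is φ(229) / ord(172) = 228 / 38 = 6.

6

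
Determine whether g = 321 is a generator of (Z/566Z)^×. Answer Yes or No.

No

φ(566) = φ(2)·φ(283) = 1·282 = 282 = 2 · 3 · 47.
Test 321^(282/q) mod 566 for each prime factor q of 282:
321^141 ≡ 1 (mod 566)  [q = 2: ≡ 1 ✗]
321^94 ≡ 1 (mod 566)  [q = 3: ≡ 1 ✗]
321^6 ≡ 51 (mod 566)  [q = 47: ≢ 1 ✓]
321^141 ≡ 1 shows ord(321) | 141, strictly less than φ(566); not a primitive root.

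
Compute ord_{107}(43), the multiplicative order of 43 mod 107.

106

ord(43) | φ(107) = 107 − 1 = 106 = 2 · 53.
Divisors of 106: 1, 2, 53, 106.
Compute 43^d (mod 107) for the divisors d until we hit 1:
43^1 ≡ 43 (mod 107)
43^2 ≡ 30 (mod 107)
43^53 ≡ 106 (mod 107)
43^106 ≡ 1 (mod 107) ✓
Hence ord(43) = 106.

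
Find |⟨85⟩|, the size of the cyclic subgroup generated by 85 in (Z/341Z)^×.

10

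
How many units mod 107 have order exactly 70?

0

φ(107) = 107 − 1 = 106 = 2 · 53.
In a cyclic group of order 106, there are φ(d) elements of order d for each divisor d of 106, and zero for non-divisors.
Here 106 is not a multiple of 70, so there are no elements of order 70.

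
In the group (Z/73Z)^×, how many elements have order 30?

φ(73) = 73 − 1 = 72 = 2^3 · 3^2.
In a cyclic group of order 72, there are φ(d) elements of order d for each divisor d of 72, and zero for non-divisors.
Here 72 is not a multiple of 30, so there are no elements of order 30.

0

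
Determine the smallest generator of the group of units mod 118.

φ(118) = φ(2)·φ(59) = 1·58 = 58 = 2 · 29.
Test candidates g = 2, 3, … against the prime factors q ∈ {2, 29} of φ(118): g is a generator iff g^(58/q) ≢ 1 for every such q.
g = 2: gcd(2, 118) = 2 > 1, not a unit — skip.
g = 3: 3^29 ≡ 1 — hits 1, so not a primitive root.
g = 4: gcd(4, 118) = 2 > 1, not a unit — skip.
g = 5: 5^29 ≡ 1 — hits 1, so not a primitive root.
g = 6: gcd(6, 118) = 2 > 1, not a unit — skip.
g = 7: 7^29 ≡ 1 — hits 1, so not a primitive root.
g = 8: gcd(8, 118) = 2 > 1, not a unit — skip.
g = 9: 9^29 ≡ 1 — hits 1, so not a primitive root.
g = 10: gcd(10, 118) = 2 > 1, not a unit — skip.
g = 11: 11^29 ≡ 117; 11^2 ≡ 3 — none is 1, so 11 is a primitive root.
Hence the least primitive root of 118 is 11.

11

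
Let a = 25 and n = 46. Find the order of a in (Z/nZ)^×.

11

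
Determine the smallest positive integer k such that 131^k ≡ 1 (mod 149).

148

The order of 131 must divide φ(149) = 149 − 1 = 148 = 2^2 · 37.
Divisors of 148: 1, 2, 4, 37, 74, 148.
Test each divisor d:
131^1 ≡ 131
131^2 ≡ 26
131^4 ≡ 80
131^37 ≡ 105
131^74 ≡ 148
131^148 ≡ 1
The smallest such exponent is 148, so the order of 131 is 148.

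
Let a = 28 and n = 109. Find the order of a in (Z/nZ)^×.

54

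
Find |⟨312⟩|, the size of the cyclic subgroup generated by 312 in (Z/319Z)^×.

ord(312) | φ(319) = φ(11·29) = (11−1)·(29−1) = 10·28 = 280 = 2^3 · 5 · 7.
Divisors of 280: 1, 2, 4, 5, 7, 8, 10, 14, 20, 28, 35, 40, 56, 70, 140, 280.
Test each divisor d:
312^1 ≡ 312 (mod 319)
312^2 ≡ 49 (mod 319)
312^4 ≡ 168 (mod 319)
312^5 ≡ 100 (mod 319)
312^7 ≡ 115 (mod 319)
312^8 ≡ 152 (mod 319)
312^10 ≡ 111 (mod 319)
312^14 ≡ 146 (mod 319)
312^20 ≡ 199 (mod 319)
312^28 ≡ 262 (mod 319)
312^35 ≡ 144 (mod 319)
312^40 ≡ 45 (mod 319)
312^56 ≡ 59 (mod 319)
312^70 ≡ 1 (mod 319) ✓
The smallest such exponent is 70, so the order of 312 is 70.

70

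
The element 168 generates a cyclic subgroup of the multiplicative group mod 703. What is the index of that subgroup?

ord(168) | φ(703) = φ(19·37) = (19−1)·(37−1) = 18·36 = 648 = 2^3 · 3^4.
Divisors of 648: 1, 2, 3, 4, 6, 8, 9, 12, 18, 24, 27, 36, 54, 72, 81, 108, 162, 216, 324, 648.
Evaluate successive powers at the divisors of 648:
168^1 ≡ 168
168^2 ≡ 104
168^3 ≡ 600
168^4 ≡ 271
168^6 ≡ 64
168^8 ≡ 329
168^9 ≡ 438
168^12 ≡ 581
168^18 ≡ 628
168^24 ≡ 121
168^27 ≡ 191
168^36 ≡ 1
The order of 168 is 36, so the subgroup it generates has 36 elements.
Index = |(Z/703Z)^×| / |⟨168⟩| = 648 / 36 = 18.

18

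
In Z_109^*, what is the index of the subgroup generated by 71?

Since 71 ∈ (Z/109Z)^×, its order divides φ(109) = 109 − 1 = 108 = 2^2 · 3^3.
Divisors of 108: 1, 2, 3, 4, 6, 9, 12, 18, 27, 36, 54, 108.
Check 71^d mod 109 for each divisor in increasing order:
71^1 ≡ 71 (mod 109)
71^2 ≡ 27 (mod 109)
71^3 ≡ 64 (mod 109)
71^4 ≡ 75 (mod 109)
71^6 ≡ 63 (mod 109)
71^9 ≡ 108 (mod 109)
71^12 ≡ 45 (mod 109)
71^18 ≡ 1 (mod 109) ✓
So ord_109(71) = 18, hence |⟨71⟩| = 18.
The index is φ(109) / ord(71) = 108 / 18 = 6.

6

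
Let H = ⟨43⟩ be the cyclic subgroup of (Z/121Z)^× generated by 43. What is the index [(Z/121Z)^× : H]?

5

ord(43) | φ(121) = φ(11^2) = 11·(11−1) = 110 = 2 · 5 · 11.
Divisors of 110: 1, 2, 5, 10, 11, 22, 55, 110.
Evaluate successive powers at the divisors of 110:
43^1 ≡ 43 (mod 121)
43^2 ≡ 34 (mod 121)
43^5 ≡ 98 (mod 121)
43^10 ≡ 45 (mod 121)
43^11 ≡ 120 (mod 121)
43^22 ≡ 1 (mod 121) ✓
So ord_121(43) = 22, hence |⟨43⟩| = 22.
The index is φ(121) / ord(43) = 110 / 22 = 5.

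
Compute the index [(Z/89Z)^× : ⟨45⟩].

8

Since 45 ∈ (Z/89Z)^×, its order divides φ(89) = 89 − 1 = 88 = 2^3 · 11.
Divisors of 88: 1, 2, 4, 8, 11, 22, 44, 88.
Evaluate successive powers at the divisors of 88:
45^1 ≡ 45
45^2 ≡ 67
45^4 ≡ 39
45^8 ≡ 8
45^11 ≡ 1
The order of 45 is 11, so the subgroup it generates has 11 elements.
Index = |(Z/89Z)^×| / |⟨45⟩| = 88 / 11 = 8.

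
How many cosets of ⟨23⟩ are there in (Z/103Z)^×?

6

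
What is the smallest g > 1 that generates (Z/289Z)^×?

φ(289) = φ(17^2) = 17·(17−1) = 272 = 2^4 · 17.
g is a primitive root iff g^(272/q) ≢ 1 (mod 289) for each prime q ∈ {2, 17}.
g = 2: 2^136 ≡ 1 — hits 1, so not a primitive root.
g = 3: 3^136 ≡ 288; 3^16 ≡ 171 — none is 1, so 3 is a primitive root.
The smallest primitive root modulo 289 is 3.

3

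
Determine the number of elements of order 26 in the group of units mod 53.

φ(53) = 53 − 1 = 52 = 2^2 · 13.
(Z/53Z)^× is cyclic (|G| = 52); a cyclic group of order m has exactly φ(d) elements of each order d | m, and none otherwise.
26 = 2 · 13 divides 52, and φ(26) = 12.

12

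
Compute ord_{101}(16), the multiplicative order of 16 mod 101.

25

The order of 16 must divide φ(101) = 101 − 1 = 100 = 2^2 · 5^2.
Divisors of 100: 1, 2, 4, 5, 10, 20, 25, 50, 100.
Test each divisor d:
16^1 ≡ 16 (mod 101)
16^2 ≡ 54 (mod 101)
16^4 ≡ 88 (mod 101)
16^5 ≡ 95 (mod 101)
16^10 ≡ 36 (mod 101)
16^20 ≡ 84 (mod 101)
16^25 ≡ 1 (mod 101) ✓
So ord_101(16) = 25.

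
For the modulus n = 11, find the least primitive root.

2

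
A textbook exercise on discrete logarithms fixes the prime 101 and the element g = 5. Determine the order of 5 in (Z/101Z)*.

25

ord(5) | φ(101) = 101 − 1 = 100 = 2^2 · 5^2.
Divisors of 100: 1, 2, 4, 5, 10, 20, 25, 50, 100.
Test each divisor d:
5^1 ≡ 5
5^2 ≡ 25
5^4 ≡ 19
5^5 ≡ 95
5^10 ≡ 36
5^20 ≡ 84
5^25 ≡ 1
Hence ord(5) = 25.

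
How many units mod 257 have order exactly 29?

φ(257) = 257 − 1 = 256 = 2^8.
Since (Z/257Z)^× is cyclic of order 256, the number of elements of order d is φ(d) when d | 256 and 0 otherwise.
29 does not divide 256, so no element of (Z/257Z)^× has order 29.

0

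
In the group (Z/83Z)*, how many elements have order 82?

φ(83) = 83 − 1 = 82 = 2 · 41.
Since (Z/83Z)^× is cyclic of order 82, the number of elements of order d is φ(d) when d | 82 and 0 otherwise.
82 = 2 · 41 divides 82, and φ(82) = 40.

40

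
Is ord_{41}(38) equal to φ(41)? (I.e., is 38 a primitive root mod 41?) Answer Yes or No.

φ(41) = 41 − 1 = 40 = 2^3 · 5.
38 is a primitive root mod 41 iff 38^(φ(41)/q) ≢ 1 for every prime q | φ(41), i.e. q ∈ {2, 5}.
38^20 ≡ 40 (mod 41)  [q = 2: ≢ 1 ✓]
38^8 ≡ 1 (mod 41)  [q = 5: ≡ 1 ✗]
Since 38^8 ≡ 1, the order of 38 divides 8 < 40, so 38 is not a primitive root.

No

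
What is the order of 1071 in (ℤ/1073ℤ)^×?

By Lagrange's theorem, ord_1073(1071) divides φ(1073) = φ(29·37) = (29−1)·(37−1) = 28·36 = 1008 = 2^4 · 3^2 · 7.
Divisors of 1008: 1, 2, 3, 4, 6, 7, 8, 9, 12, 14, 16, 18, 21, 24, 28, 36, 42, 48, 56, 63, 72, 84, 112, 126, 144, 168, 252, 336, 504, 1008.
Test each divisor d:
1071^1 ≡ 1071 (mod 1073)
1071^2 ≡ 4 (mod 1073)
1071^3 ≡ 1065 (mod 1073)
1071^4 ≡ 16 (mod 1073)
1071^6 ≡ 64 (mod 1073)
1071^7 ≡ 945 (mod 1073)
1071^8 ≡ 256 (mod 1073)
1071^9 ≡ 561 (mod 1073)
1071^12 ≡ 877 (mod 1073)
1071^14 ≡ 289 (mod 1073)
1071^16 ≡ 83 (mod 1073)
1071^18 ≡ 332 (mod 1073)
1071^21 ≡ 563 (mod 1073)
1071^24 ≡ 861 (mod 1073)
1071^28 ≡ 900 (mod 1073)
1071^36 ≡ 778 (mod 1073)
1071^42 ≡ 434 (mod 1073)
1071^48 ≡ 951 (mod 1073)
1071^56 ≡ 958 (mod 1073)
1071^63 ≡ 771 (mod 1073)
1071^72 ≡ 112 (mod 1073)
1071^84 ≡ 581 (mod 1073)
1071^112 ≡ 349 (mod 1073)
1071^126 ≡ 1072 (mod 1073)
1071^144 ≡ 741 (mod 1073)
1071^168 ≡ 639 (mod 1073)
1071^252 ≡ 1 (mod 1073) ✓
So ord_1073(1071) = 252.

252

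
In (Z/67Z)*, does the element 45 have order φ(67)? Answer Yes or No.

No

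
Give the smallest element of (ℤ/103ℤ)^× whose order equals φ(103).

5

φ(103) = 103 − 1 = 102 = 2 · 3 · 17.
Test candidates g = 2, 3, … against the prime factors q ∈ {2, 3, 17} of φ(103): g is a generator iff g^(102/q) ≢ 1 for every such q.
g = 2: 2^51 ≡ 1 — hits 1, so not a primitive root.
g = 3: 3^51 ≡ 102; 3^34 ≡ 1 — hits 1, so not a primitive root.
g = 4: 4^51 ≡ 1 — hits 1, so not a primitive root.
g = 5: 5^51 ≡ 102; 5^34 ≡ 56; 5^6 ≡ 72 — none is 1, so 5 is a primitive root.
The smallest primitive root modulo 103 is 5.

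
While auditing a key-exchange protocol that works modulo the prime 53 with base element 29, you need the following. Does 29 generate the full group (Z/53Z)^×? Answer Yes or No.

No

φ(53) = 53 − 1 = 52 = 2^2 · 13.
An element g generates (Z/53Z)^× iff g^(52/q) ≢ 1 (mod 53) for each prime q ∈ {2, 13}.
29^26 ≡ 1 (mod 53)  [q = 2: ≡ 1 ✗]
29^4 ≡ 49 (mod 53)  [q = 13: ≢ 1 ✓]
The check at q = 2 fails, so 29 generates a proper subgroup.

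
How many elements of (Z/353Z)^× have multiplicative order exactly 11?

10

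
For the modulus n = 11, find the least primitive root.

2

φ(11) = 11 − 1 = 10 = 2 · 5.
g is a primitive root iff g^(10/q) ≢ 1 (mod 11) for each prime q ∈ {2, 5}.
g = 2: 2^5 ≡ 10; 2^2 ≡ 4 — none is 1, so 2 is a primitive root.
So 2 is the smallest generator of (Z/11Z)^×.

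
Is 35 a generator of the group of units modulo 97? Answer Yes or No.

φ(97) = 97 − 1 = 96 = 2^5 · 3.
It suffices to check that the order of 35 is not a proper divisor of 96: compute 35^(96/q) for q ∈ {2, 3}.
35^48 ≡ 1 (mod 97)  [q = 2: ≡ 1 ✗]
35^32 ≡ 61 (mod 97)  [q = 3: ≢ 1 ✓]
Since 35^48 ≡ 1, the order of 35 divides 48 < 96, so 35 is not a primitive root.

No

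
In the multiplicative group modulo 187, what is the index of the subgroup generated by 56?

10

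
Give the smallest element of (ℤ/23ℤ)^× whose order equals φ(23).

5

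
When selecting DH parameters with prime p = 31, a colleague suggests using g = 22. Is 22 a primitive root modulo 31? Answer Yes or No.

φ(31) = 31 − 1 = 30 = 2 · 3 · 5.
Test 22^(30/q) mod 31 for each prime factor q of 30:
22^15 ≡ 30 (mod 31)  [q = 2: ≢ 1 ✓]
22^10 ≡ 5 (mod 31)  [q = 3: ≢ 1 ✓]
22^6 ≡ 8 (mod 31)  [q = 5: ≢ 1 ✓]
Every test exponent gives a nontrivial residue, hence 22 generates the full group.

Yes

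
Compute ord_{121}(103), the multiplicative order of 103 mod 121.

55

The order of 103 must divide φ(121) = φ(11^2) = 11·(11−1) = 110 = 2 · 5 · 11.
Divisors of 110: 1, 2, 5, 10, 11, 22, 55, 110.
Compute 103^d (mod 121) for the divisors d until we hit 1:
103^1 ≡ 103 (mod 121)
103^2 ≡ 82 (mod 121)
103^5 ≡ 89 (mod 121)
103^10 ≡ 56 (mod 121)
103^11 ≡ 81 (mod 121)
103^22 ≡ 27 (mod 121)
103^55 ≡ 1 (mod 121) ✓
Hence ord(103) = 55.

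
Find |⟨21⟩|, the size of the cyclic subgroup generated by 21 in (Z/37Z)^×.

18

Since 21 ∈ (Z/37Z)^×, its order divides φ(37) = 37 − 1 = 36 = 2^2 · 3^2.
Divisors of 36: 1, 2, 3, 4, 6, 9, 12, 18, 36.
Evaluate successive powers at the divisors of 36:
21^1 ≡ 21 (mod 37)
21^2 ≡ 34 (mod 37)
21^3 ≡ 11 (mod 37)
21^4 ≡ 9 (mod 37)
21^6 ≡ 10 (mod 37)
21^9 ≡ 36 (mod 37)
21^12 ≡ 26 (mod 37)
21^18 ≡ 1 (mod 37) ✓
So ord_37(21) = 18.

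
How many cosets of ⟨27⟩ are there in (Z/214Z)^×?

2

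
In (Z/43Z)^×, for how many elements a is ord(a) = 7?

φ(43) = 43 − 1 = 42 = 2 · 3 · 7.
(Z/43Z)^× is cyclic (|G| = 42); a cyclic group of order m has exactly φ(d) elements of each order d | m, and none otherwise.
7 | 42, and φ(7) = 7 − 1 = 6.

6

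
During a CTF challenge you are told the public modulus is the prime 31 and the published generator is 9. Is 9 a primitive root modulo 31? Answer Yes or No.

No

φ(31) = 31 − 1 = 30 = 2 · 3 · 5.
It suffices to check that the order of 9 is not a proper divisor of 30: compute 9^(30/q) for q ∈ {2, 3, 5}.
9^15 ≡ 1 (mod 31)  [q = 2: ≡ 1 ✗]
9^10 ≡ 5 (mod 31)  [q = 3: ≢ 1 ✓]
9^6 ≡ 8 (mod 31)  [q = 5: ≢ 1 ✓]
9^15 ≡ 1 shows ord(9) | 15, strictly less than φ(31); not a primitive root.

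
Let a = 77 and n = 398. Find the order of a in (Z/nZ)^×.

198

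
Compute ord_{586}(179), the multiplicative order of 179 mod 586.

292

The order of 179 must divide φ(586) = φ(2)·φ(293) = 1·292 = 292 = 2^2 · 73.
Divisors of 292: 1, 2, 4, 73, 146, 292.
Evaluate successive powers at the divisors of 292:
179^1 ≡ 179
179^2 ≡ 397
179^4 ≡ 561
179^73 ≡ 155
179^146 ≡ 585
179^292 ≡ 1
Therefore the multiplicative order of 179 modulo 586 is 292.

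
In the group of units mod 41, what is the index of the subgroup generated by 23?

The order of 23 must divide φ(41) = 41 − 1 = 40 = 2^3 · 5.
Divisors of 40: 1, 2, 4, 5, 8, 10, 20, 40.
Check 23^d mod 41 for each divisor in increasing order:
23^1 ≡ 23
23^2 ≡ 37
23^4 ≡ 16
23^5 ≡ 40
23^8 ≡ 10
23^10 ≡ 1
The order of 23 is 10, so the subgroup it generates has 10 elements.
The index is φ(41) / ord(23) = 40 / 10 = 4.

4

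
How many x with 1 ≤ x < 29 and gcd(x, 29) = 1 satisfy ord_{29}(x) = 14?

φ(29) = 29 − 1 = 28 = 2^2 · 7.
Since (Z/29Z)^× is cyclic of order 28, the number of elements of order d is φ(d) when d | 28 and 0 otherwise.
14 = 2 · 7 divides 28, and φ(14) = 6.

6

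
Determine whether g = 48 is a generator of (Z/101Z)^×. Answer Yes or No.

Yes

φ(101) = 101 − 1 = 100 = 2^2 · 5^2.
It suffices to check that the order of 48 is not a proper divisor of 100: compute 48^(100/q) for q ∈ {2, 5}.
48^50 ≡ 100 (mod 101)  [q = 2: ≢ 1 ✓]
48^20 ≡ 87 (mod 101)  [q = 5: ≢ 1 ✓]
All checks pass, so 48 has order 100 and is a primitive root modulo 101.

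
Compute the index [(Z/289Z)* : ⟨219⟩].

The order of 219 must divide φ(289) = φ(17^2) = 17·(17−1) = 272 = 2^4 · 17.
Divisors of 272: 1, 2, 4, 8, 16, 17, 34, 68, 136, 272.
Evaluate successive powers at the divisors of 272:
219^1 ≡ 219 (mod 289)
219^2 ≡ 276 (mod 289)
219^4 ≡ 169 (mod 289)
219^8 ≡ 239 (mod 289)
219^16 ≡ 188 (mod 289)
219^17 ≡ 134 (mod 289)
219^34 ≡ 38 (mod 289)
219^68 ≡ 288 (mod 289)
219^136 ≡ 1 (mod 289) ✓
The order of 219 is 136, so the subgroup it generates has 136 elements.
Index = |(Z/289Z)^×| / |⟨219⟩| = 272 / 136 = 2.

2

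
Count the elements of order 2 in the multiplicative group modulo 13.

φ(13) = 13 − 1 = 12 = 2^2 · 3.
In a cyclic group of order 12, there are φ(d) elements of order d for each divisor d of 12, and zero for non-divisors.
2 | 12, and φ(2) = 2 − 1 = 1.

1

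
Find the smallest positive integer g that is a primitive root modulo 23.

5

φ(23) = 23 − 1 = 22 = 2 · 11.
Test candidates g = 2, 3, … against the prime factors q ∈ {2, 11} of φ(23): g is a generator iff g^(22/q) ≢ 1 for every such q.
g = 2: 2^11 ≡ 1 — hits 1, so not a primitive root.
g = 3: 3^11 ≡ 1 — hits 1, so not a primitive root.
g = 4: 4^11 ≡ 1 — hits 1, so not a primitive root.
g = 5: 5^11 ≡ 22; 5^2 ≡ 2 — none is 1, so 5 is a primitive root.
The smallest primitive root modulo 23 is 5.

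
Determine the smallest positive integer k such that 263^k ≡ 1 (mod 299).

The order of 263 must divide φ(299) = φ(13·23) = (13−1)·(23−1) = 12·22 = 264 = 2^3 · 3 · 11.
Divisors of 264: 1, 2, 3, 4, 6, 8, 11, 12, 22, 24, 33, 44, 66, 88, 132, 264.
Evaluate successive powers at the divisors of 264:
263^1 ≡ 263
263^2 ≡ 100
263^3 ≡ 287
263^4 ≡ 133
263^6 ≡ 144
263^8 ≡ 48
263^11 ≡ 22
263^12 ≡ 105
263^22 ≡ 185
263^24 ≡ 261
263^33 ≡ 183
263^44 ≡ 139
263^66 ≡ 1
Therefore the multiplicative order of 263 modulo 299 is 66.

66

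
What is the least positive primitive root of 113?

3

φ(113) = 113 − 1 = 112 = 2^4 · 7.
g is a primitive root iff g^(112/q) ≢ 1 (mod 113) for each prime q ∈ {2, 7}.
g = 2: 2^56 ≡ 1 — hits 1, so not a primitive root.
g = 3: 3^56 ≡ 112; 3^16 ≡ 49 — none is 1, so 3 is a primitive root.
So 3 is the smallest generator of (Z/113Z)^×.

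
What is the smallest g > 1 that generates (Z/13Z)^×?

2

φ(13) = 13 − 1 = 12 = 2^2 · 3.
Test candidates g = 2, 3, … against the prime factors q ∈ {2, 3} of φ(13): g is a generator iff g^(12/q) ≢ 1 for every such q.
g = 2: 2^6 ≡ 12; 2^4 ≡ 3 — none is 1, so 2 is a primitive root.
The smallest primitive root modulo 13 is 2.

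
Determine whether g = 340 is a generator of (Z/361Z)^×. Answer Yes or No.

No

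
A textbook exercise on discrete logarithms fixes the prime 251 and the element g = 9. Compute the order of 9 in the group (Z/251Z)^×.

By Lagrange's theorem, ord_251(9) divides φ(251) = 251 − 1 = 250 = 2 · 5^3.
Divisors of 250: 1, 2, 5, 10, 25, 50, 125, 250.
Evaluate successive powers at the divisors of 250:
9^1 ≡ 9 (mod 251)
9^2 ≡ 81 (mod 251)
9^5 ≡ 64 (mod 251)
9^10 ≡ 80 (mod 251)
9^25 ≡ 219 (mod 251)
9^50 ≡ 20 (mod 251)
9^125 ≡ 1 (mod 251) ✓
Hence ord(9) = 125.

125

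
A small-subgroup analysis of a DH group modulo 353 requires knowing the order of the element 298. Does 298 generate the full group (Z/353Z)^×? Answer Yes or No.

φ(353) = 353 − 1 = 352 = 2^5 · 11.
298 is a primitive root mod 353 iff 298^(φ(353)/q) ≢ 1 for every prime q | φ(353), i.e. q ∈ {2, 11}.
298^176 ≡ 352 (mod 353)  [q = 2: ≢ 1 ✓]
298^32 ≡ 217 (mod 353)  [q = 11: ≢ 1 ✓]
Every test exponent gives a nontrivial residue, hence 298 generates the full group.

Yes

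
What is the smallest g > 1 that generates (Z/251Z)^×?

6

φ(251) = 251 − 1 = 250 = 2 · 5^3.
Test candidates g = 2, 3, … against the prime factors q ∈ {2, 5} of φ(251): g is a generator iff g^(250/q) ≢ 1 for every such q.
g = 2: 2^125 ≡ 250; 2^50 ≡ 1 — hits 1, so not a primitive root.
g = 3: 3^125 ≡ 1 — hits 1, so not a primitive root.
g = 4: 4^125 ≡ 1 — hits 1, so not a primitive root.
g = 5: 5^125 ≡ 1 — hits 1, so not a primitive root.
g = 6: 6^125 ≡ 250; 6^50 ≡ 219 — none is 1, so 6 is a primitive root.
So 6 is the smallest generator of (Z/251Z)^×.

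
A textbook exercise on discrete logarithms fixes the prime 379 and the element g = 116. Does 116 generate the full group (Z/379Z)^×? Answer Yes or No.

Yes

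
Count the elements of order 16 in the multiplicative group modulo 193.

φ(193) = 193 − 1 = 192 = 2^6 · 3.
In a cyclic group of order 192, there are φ(d) elements of order d for each divisor d of 192, and zero for non-divisors.
16 = 2^4 divides 192, and φ(16) = 8.

8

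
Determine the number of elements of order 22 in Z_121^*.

10

φ(121) = φ(11^2) = 11·(11−1) = 110 = 2 · 5 · 11.
In a cyclic group of order 110, there are φ(d) elements of order d for each divisor d of 110, and zero for non-divisors.
22 = 2 · 11 divides 110, and φ(22) = 10.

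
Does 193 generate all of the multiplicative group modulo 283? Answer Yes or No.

φ(283) = 283 − 1 = 282 = 2 · 3 · 47.
Test 193^(282/q) mod 283 for each prime factor q of 282:
193^141 ≡ 282 (mod 283)  [q = 2: ≢ 1 ✓]
193^94 ≡ 238 (mod 283)  [q = 3: ≢ 1 ✓]
193^6 ≡ 64 (mod 283)  [q = 47: ≢ 1 ✓]
All checks pass, so 193 has order 282 and is a primitive root modulo 283.

Yes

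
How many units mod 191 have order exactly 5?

φ(191) = 191 − 1 = 190 = 2 · 5 · 19.
Since (Z/191Z)^× is cyclic of order 190, the number of elements of order d is φ(d) when d | 190 and 0 otherwise.
5 | 190, and φ(5) = 5 − 1 = 4.

4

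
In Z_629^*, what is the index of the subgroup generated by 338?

8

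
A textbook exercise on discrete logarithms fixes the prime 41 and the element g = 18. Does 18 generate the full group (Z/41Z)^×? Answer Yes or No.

φ(41) = 41 − 1 = 40 = 2^3 · 5.
It suffices to check that the order of 18 is not a proper divisor of 40: compute 18^(40/q) for q ∈ {2, 5}.
18^20 ≡ 1 (mod 41)  [q = 2: ≡ 1 ✗]
18^8 ≡ 10 (mod 41)  [q = 5: ≢ 1 ✓]
Since 18^20 ≡ 1, the order of 18 divides 20 < 40, so 18 is not a primitive root.

No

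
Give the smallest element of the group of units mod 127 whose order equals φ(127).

φ(127) = 127 − 1 = 126 = 2 · 3^2 · 7.
g is a primitive root iff g^(126/q) ≢ 1 (mod 127) for each prime q ∈ {2, 3, 7}.
g = 2: 2^63 ≡ 1 — hits 1, so not a primitive root.
g = 3: 3^63 ≡ 126; 3^42 ≡ 107; 3^18 ≡ 4 — none is 1, so 3 is a primitive root.
Hence the least primitive root of 127 is 3.

3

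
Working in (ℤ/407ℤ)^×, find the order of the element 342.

Since 342 ∈ (Z/407Z)^×, its order divides φ(407) = φ(11·37) = (11−1)·(37−1) = 10·36 = 360 = 2^3 · 3^2 · 5.
Divisors of 360: 1, 2, 3, 4, 5, 6, 8, 9, 10, 12, 15, 18, 20, 24, 30, 36, 40, 45, 60, 72, 90, 120, 180, 360.
Test each divisor d:
342^1 ≡ 342
342^2 ≡ 155
342^3 ≡ 100
342^4 ≡ 12
342^5 ≡ 34
342^6 ≡ 232
342^8 ≡ 144
342^9 ≡ 1
The smallest such exponent is 9, so the order of 342 is 9.

9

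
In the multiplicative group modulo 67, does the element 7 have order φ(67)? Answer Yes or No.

Yes

φ(67) = 67 − 1 = 66 = 2 · 3 · 11.
7 is a primitive root mod 67 iff 7^(φ(67)/q) ≢ 1 for every prime q | φ(67), i.e. q ∈ {2, 3, 11}.
7^33 ≡ 66 (mod 67)  [q = 2: ≢ 1 ✓]
7^22 ≡ 29 (mod 67)  [q = 3: ≢ 1 ✓]
7^6 ≡ 64 (mod 67)  [q = 11: ≢ 1 ✓]
None equal 1, so ord_67(7) = 66: 7 is a primitive root.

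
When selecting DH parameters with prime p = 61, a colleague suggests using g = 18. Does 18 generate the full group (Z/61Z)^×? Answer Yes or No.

Yes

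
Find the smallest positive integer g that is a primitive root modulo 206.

5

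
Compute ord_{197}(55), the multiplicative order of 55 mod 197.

98

ord(55) | φ(197) = 197 − 1 = 196 = 2^2 · 7^2.
Divisors of 196: 1, 2, 4, 7, 14, 28, 49, 98, 196.
Check 55^d mod 197 for each divisor in increasing order:
55^1 ≡ 55 (mod 197)
55^2 ≡ 70 (mod 197)
55^4 ≡ 172 (mod 197)
55^7 ≡ 83 (mod 197)
55^14 ≡ 191 (mod 197)
55^28 ≡ 36 (mod 197)
55^49 ≡ 196 (mod 197)
55^98 ≡ 1 (mod 197) ✓
So ord_197(55) = 98.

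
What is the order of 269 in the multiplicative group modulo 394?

196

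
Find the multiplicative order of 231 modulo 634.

Since 231 ∈ (Z/634Z)^×, its order divides φ(634) = φ(2)·φ(317) = 1·316 = 316 = 2^2 · 79.
Divisors of 316: 1, 2, 4, 79, 158, 316.
Evaluate successive powers at the divisors of 316:
231^1 ≡ 231 (mod 634)
231^2 ≡ 105 (mod 634)
231^4 ≡ 247 (mod 634)
231^79 ≡ 431 (mod 634)
231^158 ≡ 633 (mod 634)
231^316 ≡ 1 (mod 634) ✓
Hence ord(231) = 316.

316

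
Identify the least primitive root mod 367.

6

φ(367) = 367 − 1 = 366 = 2 · 3 · 61.
Test candidates g = 2, 3, … against the prime factors q ∈ {2, 3, 61} of φ(367): g is a generator iff g^(366/q) ≢ 1 for every such q.
g = 2: 2^183 ≡ 1 — hits 1, so not a primitive root.
g = 3: 3^183 ≡ 366; 3^122 ≡ 1 — hits 1, so not a primitive root.
g = 4: 4^183 ≡ 1 — hits 1, so not a primitive root.
g = 5: 5^183 ≡ 366; 5^122 ≡ 1 — hits 1, so not a primitive root.
g = 6: 6^183 ≡ 366; 6^122 ≡ 283; 6^6 ≡ 47 — none is 1, so 6 is a primitive root.
So 6 is the smallest generator of (Z/367Z)^×.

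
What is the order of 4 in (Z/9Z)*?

3

By Lagrange's theorem, ord_9(4) divides φ(9) = φ(3^2) = 3·(3−1) = 6 = 2 · 3.
Divisors of 6: 1, 2, 3, 6.
Check 4^d mod 9 for each divisor in increasing order:
4^1 ≡ 4
4^2 ≡ 7
4^3 ≡ 1
The smallest such exponent is 3, so the order of 4 is 3.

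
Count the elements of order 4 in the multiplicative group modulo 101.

φ(101) = 101 − 1 = 100 = 2^2 · 5^2.
Since (Z/101Z)^× is cyclic of order 100, the number of elements of order d is φ(d) when d | 100 and 0 otherwise.
4 = 2^2 divides 100, and φ(4) = 2.

2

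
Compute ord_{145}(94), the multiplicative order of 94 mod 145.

14

By Lagrange's theorem, ord_145(94) divides φ(145) = φ(5·29) = (5−1)·(29−1) = 4·28 = 112 = 2^4 · 7.
Divisors of 112: 1, 2, 4, 7, 8, 14, 16, 28, 56, 112.
Check 94^d mod 145 for each divisor in increasing order:
94^1 ≡ 94 (mod 145)
94^2 ≡ 136 (mod 145)
94^4 ≡ 81 (mod 145)
94^7 ≡ 59 (mod 145)
94^8 ≡ 36 (mod 145)
94^14 ≡ 1 (mod 145) ✓
The smallest such exponent is 14, so the order of 94 is 14.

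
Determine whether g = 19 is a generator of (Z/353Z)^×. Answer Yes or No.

No

φ(353) = 353 − 1 = 352 = 2^5 · 11.
It suffices to check that the order of 19 is not a proper divisor of 352: compute 19^(352/q) for q ∈ {2, 11}.
19^176 ≡ 1 (mod 353)  [q = 2: ≡ 1 ✗]
19^32 ≡ 337 (mod 353)  [q = 11: ≢ 1 ✓]
The check at q = 2 fails, so 19 generates a proper subgroup.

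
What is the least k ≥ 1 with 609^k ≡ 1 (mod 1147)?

180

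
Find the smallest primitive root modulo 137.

3

φ(137) = 137 − 1 = 136 = 2^3 · 17.
Test candidates g = 2, 3, … against the prime factors q ∈ {2, 17} of φ(137): g is a generator iff g^(136/q) ≢ 1 for every such q.
g = 2: 2^68 ≡ 1 — hits 1, so not a primitive root.
g = 3: 3^68 ≡ 136; 3^8 ≡ 122 — none is 1, so 3 is a primitive root.
So 3 is the smallest generator of (Z/137Z)^×.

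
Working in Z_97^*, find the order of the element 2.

48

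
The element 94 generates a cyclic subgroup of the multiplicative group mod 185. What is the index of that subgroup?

4

ord(94) | φ(185) = φ(5·37) = (5−1)·(37−1) = 4·36 = 144 = 2^4 · 3^2.
Divisors of 144: 1, 2, 3, 4, 6, 8, 9, 12, 16, 18, 24, 36, 48, 72, 144.
Check 94^d mod 185 for each divisor in increasing order:
94^1 ≡ 94 (mod 185)
94^2 ≡ 141 (mod 185)
94^3 ≡ 119 (mod 185)
94^4 ≡ 86 (mod 185)
94^6 ≡ 101 (mod 185)
94^8 ≡ 181 (mod 185)
94^9 ≡ 179 (mod 185)
94^12 ≡ 26 (mod 185)
94^16 ≡ 16 (mod 185)
94^18 ≡ 36 (mod 185)
94^24 ≡ 121 (mod 185)
94^36 ≡ 1 (mod 185) ✓
So ord_185(94) = 36, hence |⟨94⟩| = 36.
The index is φ(185) / ord(94) = 144 / 36 = 4.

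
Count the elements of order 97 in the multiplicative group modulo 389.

φ(389) = 389 − 1 = 388 = 2^2 · 97.
(Z/389Z)^× is cyclic (|G| = 388); a cyclic group of order m has exactly φ(d) elements of each order d | m, and none otherwise.
97 | 388, and φ(97) = 97 − 1 = 96.

96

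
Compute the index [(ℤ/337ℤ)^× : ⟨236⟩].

1

Since 236 ∈ (Z/337Z)^×, its order divides φ(337) = 337 − 1 = 336 = 2^4 · 3 · 7.
Divisors of 336: 1, 2, 3, 4, 6, 7, 8, 12, 14, 16, 21, 24, 28, 42, 48, 56, 84, 112, 168, 336.
Compute 236^d (mod 337) for the divisors d until we hit 1:
236^1 ≡ 236
236^2 ≡ 91
236^3 ≡ 245
236^4 ≡ 193
236^6 ≡ 39
236^7 ≡ 105
236^8 ≡ 179
236^12 ≡ 173
236^14 ≡ 241
236^16 ≡ 26
236^21 ≡ 30
236^24 ≡ 273
236^28 ≡ 117
236^42 ≡ 226
236^48 ≡ 52
236^56 ≡ 209
236^84 ≡ 189
236^112 ≡ 208
236^168 ≡ 336
236^336 ≡ 1
So ord_337(236) = 336, hence |⟨236⟩| = 336.
The index is φ(337) / ord(236) = 336 / 336 = 1.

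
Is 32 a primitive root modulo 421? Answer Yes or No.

φ(421) = 421 − 1 = 420 = 2^2 · 3 · 5 · 7.
32 is a primitive root mod 421 iff 32^(φ(421)/q) ≢ 1 for every prime q | φ(421), i.e. q ∈ {2, 3, 5, 7}.
32^210 ≡ 420 (mod 421)  [q = 2: ≢ 1 ✓]
32^140 ≡ 20 (mod 421)  [q = 3: ≢ 1 ✓]
32^84 ≡ 1 (mod 421)  [q = 5: ≡ 1 ✗]
32^60 ≡ 247 (mod 421)  [q = 7: ≢ 1 ✓]
The check at q = 5 fails, so 32 generates a proper subgroup.

No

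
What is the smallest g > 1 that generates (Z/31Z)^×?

φ(31) = 31 − 1 = 30 = 2 · 3 · 5.
Test candidates g = 2, 3, … against the prime factors q ∈ {2, 3, 5} of φ(31): g is a generator iff g^(30/q) ≢ 1 for every such q.
g = 2: 2^15 ≡ 1 — hits 1, so not a primitive root.
g = 3: 3^15 ≡ 30; 3^10 ≡ 25; 3^6 ≡ 16 — none is 1, so 3 is a primitive root.
The smallest primitive root modulo 31 is 3.

3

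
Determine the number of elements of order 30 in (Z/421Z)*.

8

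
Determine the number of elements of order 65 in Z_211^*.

0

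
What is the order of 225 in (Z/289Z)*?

Since 225 ∈ (Z/289Z)^×, its order divides φ(289) = φ(17^2) = 17·(17−1) = 272 = 2^4 · 17.
Divisors of 272: 1, 2, 4, 8, 16, 17, 34, 68, 136, 272.
Check 225^d mod 289 for each divisor in increasing order:
225^1 ≡ 225 (mod 289)
225^2 ≡ 50 (mod 289)
225^4 ≡ 188 (mod 289)
225^8 ≡ 86 (mod 289)
225^16 ≡ 171 (mod 289)
225^17 ≡ 38 (mod 289)
225^34 ≡ 288 (mod 289)
225^68 ≡ 1 (mod 289) ✓
So ord_289(225) = 68.

68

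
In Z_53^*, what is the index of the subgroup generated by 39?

ord(39) | φ(53) = 53 − 1 = 52 = 2^2 · 13.
Divisors of 52: 1, 2, 4, 13, 26, 52.
Check 39^d mod 53 for each divisor in increasing order:
39^1 ≡ 39 (mod 53)
39^2 ≡ 37 (mod 53)
39^4 ≡ 44 (mod 53)
39^13 ≡ 30 (mod 53)
39^26 ≡ 52 (mod 53)
39^52 ≡ 1 (mod 53) ✓
Thus |⟨39⟩| = ord(39) = 52.
[(Z/53Z)^× : ⟨39⟩] = 52/52 = 1.

1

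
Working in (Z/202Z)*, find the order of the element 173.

100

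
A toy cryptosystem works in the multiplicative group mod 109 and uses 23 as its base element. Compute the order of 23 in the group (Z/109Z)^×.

36

ord(23) | φ(109) = 109 − 1 = 108 = 2^2 · 3^3.
Divisors of 108: 1, 2, 3, 4, 6, 9, 12, 18, 27, 36, 54, 108.
Test each divisor d:
23^1 ≡ 23 (mod 109)
23^2 ≡ 93 (mod 109)
23^3 ≡ 68 (mod 109)
23^4 ≡ 38 (mod 109)
23^6 ≡ 46 (mod 109)
23^9 ≡ 76 (mod 109)
23^12 ≡ 45 (mod 109)
23^18 ≡ 108 (mod 109)
23^27 ≡ 33 (mod 109)
23^36 ≡ 1 (mod 109) ✓
Therefore the multiplicative order of 23 modulo 109 is 36.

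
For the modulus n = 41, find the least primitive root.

6

φ(41) = 41 − 1 = 40 = 2^3 · 5.
g is a primitive root iff g^(40/q) ≢ 1 (mod 41) for each prime q ∈ {2, 5}.
g = 2: 2^20 ≡ 1 — hits 1, so not a primitive root.
g = 3: 3^20 ≡ 40; 3^8 ≡ 1 — hits 1, so not a primitive root.
g = 4: 4^20 ≡ 1 — hits 1, so not a primitive root.
g = 5: 5^20 ≡ 1 — hits 1, so not a primitive root.
g = 6: 6^20 ≡ 40; 6^8 ≡ 10 — none is 1, so 6 is a primitive root.
So 6 is the smallest generator of (Z/41Z)^×.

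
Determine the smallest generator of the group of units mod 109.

φ(109) = 109 − 1 = 108 = 2^2 · 3^3.
g is a primitive root iff g^(108/q) ≢ 1 (mod 109) for each prime q ∈ {2, 3}.
g = 2: 2^54 ≡ 108; 2^36 ≡ 1 — hits 1, so not a primitive root.
g = 3: 3^54 ≡ 1 — hits 1, so not a primitive root.
g = 4: 4^54 ≡ 1 — hits 1, so not a primitive root.
g = 5: 5^54 ≡ 1 — hits 1, so not a primitive root.
g = 6: 6^54 ≡ 108; 6^36 ≡ 63 — none is 1, so 6 is a primitive root.
Hence the least primitive root of 109 is 6.

6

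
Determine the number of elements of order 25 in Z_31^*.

0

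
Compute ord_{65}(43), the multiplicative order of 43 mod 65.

Since 43 ∈ (Z/65Z)^×, its order divides φ(65) = φ(5·13) = (5−1)·(13−1) = 4·12 = 48 = 2^4 · 3.
Divisors of 48: 1, 2, 3, 4, 6, 8, 12, 16, 24, 48.
Test each divisor d:
43^1 ≡ 43
43^2 ≡ 29
43^3 ≡ 12
43^4 ≡ 61
43^6 ≡ 14
43^8 ≡ 16
43^12 ≡ 1
The smallest such exponent is 12, so the order of 43 is 12.

12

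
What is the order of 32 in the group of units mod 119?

The order of 32 must divide φ(119) = φ(7·17) = (7−1)·(17−1) = 6·16 = 96 = 2^5 · 3.
Divisors of 96: 1, 2, 3, 4, 6, 8, 12, 16, 24, 32, 48, 96.
Test each divisor d:
32^1 ≡ 32
32^2 ≡ 72
32^3 ≡ 43
32^4 ≡ 67
32^6 ≡ 64
32^8 ≡ 86
32^12 ≡ 50
32^16 ≡ 18
32^24 ≡ 1
So ord_119(32) = 24.

24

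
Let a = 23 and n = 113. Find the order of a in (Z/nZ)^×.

ord(23) | φ(113) = 113 − 1 = 112 = 2^4 · 7.
Divisors of 112: 1, 2, 4, 7, 8, 14, 16, 28, 56, 112.
Evaluate successive powers at the divisors of 112:
23^1 ≡ 23 (mod 113)
23^2 ≡ 77 (mod 113)
23^4 ≡ 53 (mod 113)
23^7 ≡ 73 (mod 113)
23^8 ≡ 97 (mod 113)
23^14 ≡ 18 (mod 113)
23^16 ≡ 30 (mod 113)
23^28 ≡ 98 (mod 113)
23^56 ≡ 112 (mod 113)
23^112 ≡ 1 (mod 113) ✓
Therefore the multiplicative order of 23 modulo 113 is 112.

112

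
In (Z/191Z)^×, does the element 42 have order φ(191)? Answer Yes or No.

φ(191) = 191 − 1 = 190 = 2 · 5 · 19.
It suffices to check that the order of 42 is not a proper divisor of 190: compute 42^(190/q) for q ∈ {2, 5, 19}.
42^95 ≡ 190 (mod 191)  [q = 2: ≢ 1 ✓]
42^38 ≡ 39 (mod 191)  [q = 5: ≢ 1 ✓]
42^10 ≡ 160 (mod 191)  [q = 19: ≢ 1 ✓]
All checks pass, so 42 has order 190 and is a primitive root modulo 191.

Yes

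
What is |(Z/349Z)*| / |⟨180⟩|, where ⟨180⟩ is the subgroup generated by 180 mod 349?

4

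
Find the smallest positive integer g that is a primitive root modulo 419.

φ(419) = 419 − 1 = 418 = 2 · 11 · 19.
Test candidates g = 2, 3, … against the prime factors q ∈ {2, 11, 19} of φ(419): g is a generator iff g^(418/q) ≢ 1 for every such q.
g = 2: 2^209 ≡ 418; 2^38 ≡ 334; 2^22 ≡ 114 — none is 1, so 2 is a primitive root.
The smallest primitive root modulo 419 is 2.

2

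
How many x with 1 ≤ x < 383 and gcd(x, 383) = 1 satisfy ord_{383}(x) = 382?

190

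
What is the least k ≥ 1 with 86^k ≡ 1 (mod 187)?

5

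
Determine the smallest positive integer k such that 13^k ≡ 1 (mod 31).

The order of 13 must divide φ(31) = 31 − 1 = 30 = 2 · 3 · 5.
Divisors of 30: 1, 2, 3, 5, 6, 10, 15, 30.
Compute 13^d (mod 31) for the divisors d until we hit 1:
13^1 ≡ 13 (mod 31)
13^2 ≡ 14 (mod 31)
13^3 ≡ 27 (mod 31)
13^5 ≡ 6 (mod 31)
13^6 ≡ 16 (mod 31)
13^10 ≡ 5 (mod 31)
13^15 ≡ 30 (mod 31)
13^30 ≡ 1 (mod 31) ✓
Therefore the multiplicative order of 13 modulo 31 is 30.

30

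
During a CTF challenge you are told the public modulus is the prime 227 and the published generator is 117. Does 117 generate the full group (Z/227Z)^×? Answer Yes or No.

φ(227) = 227 − 1 = 226 = 2 · 113.
An element g generates (Z/227Z)^× iff g^(226/q) ≢ 1 (mod 227) for each prime q ∈ {2, 113}.
117^113 ≡ 226 (mod 227)  [q = 2: ≢ 1 ✓]
117^2 ≡ 69 (mod 227)  [q = 113: ≢ 1 ✓]
Every test exponent gives a nontrivial residue, hence 117 generates the full group.

Yes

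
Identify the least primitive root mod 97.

φ(97) = 97 − 1 = 96 = 2^5 · 3.
Test candidates g = 2, 3, … against the prime factors q ∈ {2, 3} of φ(97): g is a generator iff g^(96/q) ≢ 1 for every such q.
g = 2: 2^48 ≡ 1 — hits 1, so not a primitive root.
g = 3: 3^48 ≡ 1 — hits 1, so not a primitive root.
g = 4: 4^48 ≡ 1 — hits 1, so not a primitive root.
g = 5: 5^48 ≡ 96; 5^32 ≡ 35 — none is 1, so 5 is a primitive root.
So 5 is the smallest generator of (Z/97Z)^×.

5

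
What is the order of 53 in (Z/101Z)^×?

The order of 53 must divide φ(101) = 101 − 1 = 100 = 2^2 · 5^2.
Divisors of 100: 1, 2, 4, 5, 10, 20, 25, 50, 100.
Compute 53^d (mod 101) for the divisors d until we hit 1:
53^1 ≡ 53
53^2 ≡ 82
53^4 ≡ 58
53^5 ≡ 44
53^10 ≡ 17
53^20 ≡ 87
53^25 ≡ 91
53^50 ≡ 100
53^100 ≡ 1
Hence ord(53) = 100.

100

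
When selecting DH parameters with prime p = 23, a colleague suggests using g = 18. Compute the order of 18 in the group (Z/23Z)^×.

11

By Lagrange's theorem, ord_23(18) divides φ(23) = 23 − 1 = 22 = 2 · 11.
Divisors of 22: 1, 2, 11, 22.
Check 18^d mod 23 for each divisor in increasing order:
18^1 ≡ 18 (mod 23)
18^2 ≡ 2 (mod 23)
18^11 ≡ 1 (mod 23) ✓
The smallest such exponent is 11, so the order of 18 is 11.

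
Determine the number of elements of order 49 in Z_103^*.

0

φ(103) = 103 − 1 = 102 = 2 · 3 · 17.
(Z/103Z)^× is cyclic (|G| = 102); a cyclic group of order m has exactly φ(d) elements of each order d | m, and none otherwise.
Here 102 is not a multiple of 49, so there are no elements of order 49.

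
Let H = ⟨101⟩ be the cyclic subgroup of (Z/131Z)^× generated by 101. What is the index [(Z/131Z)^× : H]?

The order of 101 must divide φ(131) = 131 − 1 = 130 = 2 · 5 · 13.
Divisors of 130: 1, 2, 5, 10, 13, 26, 65, 130.
Test each divisor d:
101^1 ≡ 101
101^2 ≡ 114
101^5 ≡ 107
101^10 ≡ 52
101^13 ≡ 58
101^26 ≡ 89
101^65 ≡ 1
So ord_131(101) = 65, hence |⟨101⟩| = 65.
Index = |(Z/131Z)^×| / |⟨101⟩| = 130 / 65 = 2.

2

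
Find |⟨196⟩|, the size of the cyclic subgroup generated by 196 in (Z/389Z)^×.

194

ord(196) | φ(389) = 389 − 1 = 388 = 2^2 · 97.
Divisors of 388: 1, 2, 4, 97, 194, 388.
Compute 196^d (mod 389) for the divisors d until we hit 1:
196^1 ≡ 196
196^2 ≡ 294
196^4 ≡ 78
196^97 ≡ 388
196^194 ≡ 1
Hence ord(196) = 194.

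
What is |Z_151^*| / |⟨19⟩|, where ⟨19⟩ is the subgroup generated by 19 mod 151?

30

ord(19) | φ(151) = 151 − 1 = 150 = 2 · 3 · 5^2.
Divisors of 150: 1, 2, 3, 5, 6, 10, 15, 25, 30, 50, 75, 150.
Compute 19^d (mod 151) for the divisors d until we hit 1:
19^1 ≡ 19 (mod 151)
19^2 ≡ 59 (mod 151)
19^3 ≡ 64 (mod 151)
19^5 ≡ 1 (mod 151) ✓
The order of 19 is 5, so the subgroup it generates has 5 elements.
[(Z/151Z)^× : ⟨19⟩] = 150/5 = 30.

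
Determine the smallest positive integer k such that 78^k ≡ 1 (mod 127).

The order of 78 must divide φ(127) = 127 − 1 = 126 = 2 · 3^2 · 7.
Divisors of 126: 1, 2, 3, 6, 7, 9, 14, 18, 21, 42, 63, 126.
Check 78^d mod 127 for each divisor in increasing order:
78^1 ≡ 78 (mod 127)
78^2 ≡ 115 (mod 127)
78^3 ≡ 80 (mod 127)
78^6 ≡ 50 (mod 127)
78^7 ≡ 90 (mod 127)
78^9 ≡ 63 (mod 127)
78^14 ≡ 99 (mod 127)
78^18 ≡ 32 (mod 127)
78^21 ≡ 20 (mod 127)
78^42 ≡ 19 (mod 127)
78^63 ≡ 126 (mod 127)
78^126 ≡ 1 (mod 127) ✓
So ord_127(78) = 126.

126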